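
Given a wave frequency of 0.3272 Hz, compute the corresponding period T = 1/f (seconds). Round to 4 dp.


T = 1 / f
T = 1 / 0.3272
T = 3.0562 s

3.0562


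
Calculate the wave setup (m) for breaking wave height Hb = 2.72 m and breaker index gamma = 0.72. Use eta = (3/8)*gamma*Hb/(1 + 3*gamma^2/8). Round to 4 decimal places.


eta = (3/8) * gamma * Hb / (1 + 3*gamma^2/8)
Numerator = (3/8) * 0.72 * 2.72 = 0.734400
Denominator = 1 + 3*0.72^2/8 = 1 + 0.194400 = 1.194400
eta = 0.734400 / 1.194400
eta = 0.6149 m

0.6149


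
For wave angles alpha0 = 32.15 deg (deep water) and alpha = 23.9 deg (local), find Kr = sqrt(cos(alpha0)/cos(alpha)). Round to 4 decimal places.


Kr = sqrt(cos(alpha0) / cos(alpha))
cos(32.15) = 0.846658
cos(23.9) = 0.914254
Kr = sqrt(0.846658 / 0.914254)
Kr = sqrt(0.926064)
Kr = 0.9623

0.9623


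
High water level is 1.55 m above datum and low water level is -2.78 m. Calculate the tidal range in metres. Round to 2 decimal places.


Tidal range = High water - Low water
Tidal range = 1.55 - (-2.78)
Tidal range = 4.33 m

4.33


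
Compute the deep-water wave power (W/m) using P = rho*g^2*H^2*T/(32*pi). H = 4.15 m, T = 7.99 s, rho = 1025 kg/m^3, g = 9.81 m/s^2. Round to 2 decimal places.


P = rho * g^2 * H^2 * T / (32 * pi)
P = 1025 * 9.81^2 * 4.15^2 * 7.99 / (32 * pi)
P = 1025 * 96.2361 * 17.2225 * 7.99 / 100.53096
P = 135022.14 W/m

135022.14


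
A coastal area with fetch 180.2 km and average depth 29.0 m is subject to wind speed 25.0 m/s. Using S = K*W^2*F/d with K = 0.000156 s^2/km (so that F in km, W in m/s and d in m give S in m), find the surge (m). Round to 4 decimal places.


S = K * W^2 * F / d
W^2 = 25.0^2 = 625.00
S = 0.000156 * 625.00 * 180.2 / 29.0
Numerator = 0.000156 * 625.00 * 180.2 = 17.569500
S = 17.569500 / 29.0 = 0.6058 m

0.6058


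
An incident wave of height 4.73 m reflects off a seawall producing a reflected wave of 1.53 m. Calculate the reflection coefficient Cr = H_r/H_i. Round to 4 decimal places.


Cr = H_r / H_i
Cr = 1.53 / 4.73
Cr = 0.3235

0.3235


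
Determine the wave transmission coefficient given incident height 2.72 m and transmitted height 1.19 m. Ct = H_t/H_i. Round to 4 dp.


Ct = H_t / H_i
Ct = 1.19 / 2.72
Ct = 0.4375

0.4375


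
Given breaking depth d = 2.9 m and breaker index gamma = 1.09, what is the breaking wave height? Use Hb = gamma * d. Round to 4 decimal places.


Hb = gamma * d
Hb = 1.09 * 2.9
Hb = 3.1610 m

3.1610


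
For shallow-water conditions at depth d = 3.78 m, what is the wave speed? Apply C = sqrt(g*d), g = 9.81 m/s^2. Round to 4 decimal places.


Using the shallow-water approximation:
C = sqrt(g * d) = sqrt(9.81 * 3.78)
C = sqrt(37.0818)
C = 6.0895 m/s

6.0895


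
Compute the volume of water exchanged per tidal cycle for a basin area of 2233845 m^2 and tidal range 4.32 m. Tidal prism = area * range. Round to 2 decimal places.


Tidal prism = Area * Tidal range
P = 2233845 * 4.32
P = 9650210.40 m^3

9650210.40


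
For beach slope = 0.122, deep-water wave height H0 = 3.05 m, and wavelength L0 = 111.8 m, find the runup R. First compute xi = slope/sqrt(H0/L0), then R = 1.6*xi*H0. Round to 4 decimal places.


xi = slope / sqrt(H0/L0)
H0/L0 = 3.05/111.8 = 0.027281
sqrt(0.027281) = 0.165169
xi = 0.122 / 0.165169 = 0.738637
R = 1.6 * xi * H0 = 1.6 * 0.738637 * 3.05
R = 3.6045 m

3.6045


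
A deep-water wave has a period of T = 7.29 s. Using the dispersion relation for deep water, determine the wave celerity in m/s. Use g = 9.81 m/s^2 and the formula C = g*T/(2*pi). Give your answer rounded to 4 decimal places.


We use the deep-water celerity formula:
C = g * T / (2 * pi)
C = 9.81 * 7.29 / (2 * 3.14159...)
C = 71.514900 / 6.283185
C = 11.3819 m/s

11.3819


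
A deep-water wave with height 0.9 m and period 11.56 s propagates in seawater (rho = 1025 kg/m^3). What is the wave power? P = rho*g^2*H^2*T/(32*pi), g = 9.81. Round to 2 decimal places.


P = rho * g^2 * H^2 * T / (32 * pi)
P = 1025 * 9.81^2 * 0.9^2 * 11.56 / (32 * pi)
P = 1025 * 96.2361 * 0.8100 * 11.56 / 100.53096
P = 9187.66 W/m

9187.66


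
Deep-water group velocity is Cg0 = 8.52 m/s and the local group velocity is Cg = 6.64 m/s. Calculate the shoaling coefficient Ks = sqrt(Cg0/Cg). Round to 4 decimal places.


Ks = sqrt(Cg0 / Cg)
Ks = sqrt(8.52 / 6.64)
Ks = sqrt(1.2831)
Ks = 1.1328

1.1328


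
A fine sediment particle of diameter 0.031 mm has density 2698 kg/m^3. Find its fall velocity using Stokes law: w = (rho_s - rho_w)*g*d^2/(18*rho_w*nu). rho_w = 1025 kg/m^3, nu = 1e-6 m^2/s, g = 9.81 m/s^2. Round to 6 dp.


w = (rho_s - rho_w) * g * d^2 / (18 * rho_w * nu)
d = 0.031 mm = 0.000031 m
rho_s - rho_w = 2698 - 1025 = 1673
Numerator = 1673 * 9.81 * (0.000031)^2 = 0.000015772057
Denominator = 18 * 1025 * 1e-6 = 0.018450
w = 0.000855 m/s

0.000855


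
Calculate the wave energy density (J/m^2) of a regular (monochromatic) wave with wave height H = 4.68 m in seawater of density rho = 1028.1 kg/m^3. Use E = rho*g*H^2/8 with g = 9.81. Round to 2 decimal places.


E = (1/8) * rho * g * H^2
E = (1/8) * 1028.1 * 9.81 * 4.68^2
E = 0.125 * 1028.1 * 9.81 * 21.9024
E = 27612.52 J/m^2

27612.52


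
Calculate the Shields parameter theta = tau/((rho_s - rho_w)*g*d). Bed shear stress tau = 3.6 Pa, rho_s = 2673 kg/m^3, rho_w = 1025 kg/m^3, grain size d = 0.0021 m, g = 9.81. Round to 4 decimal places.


theta = tau / ((rho_s - rho_w) * g * d)
rho_s - rho_w = 2673 - 1025 = 1648
Denominator = 1648 * 9.81 * 0.0021 = 33.950448
theta = 3.6 / 33.950448
theta = 0.1060

0.1060


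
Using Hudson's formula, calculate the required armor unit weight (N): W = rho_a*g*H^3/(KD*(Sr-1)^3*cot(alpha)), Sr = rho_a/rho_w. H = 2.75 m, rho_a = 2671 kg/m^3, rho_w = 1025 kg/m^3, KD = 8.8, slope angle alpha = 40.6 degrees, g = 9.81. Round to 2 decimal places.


Sr = rho_a / rho_w = 2671 / 1025 = 2.605854
(Sr - 1) = 1.605854
(Sr - 1)^3 = 4.141121
cot(40.6) = 1 / tan(40.6) = 1 / 0.857104 = 1.166720
Numerator = 2671 * 9.81 * 2.75^3 = 544930.3252
Denominator = 8.8 * 4.141121 * 1.166720 = 42.517451
W = 544930.3252 / 42.517451
W = 12816.63 N

12816.63


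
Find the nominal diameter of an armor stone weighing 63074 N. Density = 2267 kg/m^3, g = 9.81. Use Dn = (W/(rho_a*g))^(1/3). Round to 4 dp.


V = W / (rho_a * g)
V = 63074 / (2267 * 9.81)
V = 63074 / 22239.27
V = 2.836154 m^3
Dn = V^(1/3) = 2.836154^(1/3)
Dn = 1.4155 m

1.4155


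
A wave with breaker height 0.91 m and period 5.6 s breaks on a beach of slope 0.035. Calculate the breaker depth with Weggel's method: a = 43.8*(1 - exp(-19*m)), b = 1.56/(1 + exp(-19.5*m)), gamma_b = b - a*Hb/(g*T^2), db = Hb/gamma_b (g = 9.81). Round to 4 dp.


a = 43.8 * (1 - exp(-19 * m))
exp(-19 * 0.035) = exp(-0.6650) = 0.514274
a = 43.8 * (1 - 0.514274) = 21.274819
b = 1.56 / (1 + exp(-19.5 * m))
exp(-19.5 * 0.035) = exp(-0.6825) = 0.505352
b = 1.56 / (1 + 0.505352) = 1.036302
Hb / (g * T^2) = 0.91 / (9.81 * 5.6^2) = 0.91 / 307.6416 = 0.00295799
gamma_b = b - a * Hb/(g*T^2) = 1.036302 - 21.274819 * 0.00295799 = 0.973372
db = Hb / gamma_b = 0.91 / 0.973372
db = 0.9349 m

0.9349


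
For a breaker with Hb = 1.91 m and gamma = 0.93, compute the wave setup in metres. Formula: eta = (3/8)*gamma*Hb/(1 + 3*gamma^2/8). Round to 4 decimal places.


eta = (3/8) * gamma * Hb / (1 + 3*gamma^2/8)
Numerator = (3/8) * 0.93 * 1.91 = 0.666112
Denominator = 1 + 3*0.93^2/8 = 1 + 0.324338 = 1.324338
eta = 0.666112 / 1.324338
eta = 0.5030 m

0.5030


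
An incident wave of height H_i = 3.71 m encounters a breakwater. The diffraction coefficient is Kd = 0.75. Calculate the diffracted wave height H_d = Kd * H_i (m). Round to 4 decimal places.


H_d = Kd * H_i
H_d = 0.75 * 3.71
H_d = 2.7825 m

2.7825


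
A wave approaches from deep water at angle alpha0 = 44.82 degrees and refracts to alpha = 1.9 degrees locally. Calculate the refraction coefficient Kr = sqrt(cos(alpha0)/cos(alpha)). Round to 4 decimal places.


Kr = sqrt(cos(alpha0) / cos(alpha))
cos(44.82) = 0.709325
cos(1.9) = 0.999450
Kr = sqrt(0.709325 / 0.999450)
Kr = sqrt(0.709715)
Kr = 0.8424

0.8424


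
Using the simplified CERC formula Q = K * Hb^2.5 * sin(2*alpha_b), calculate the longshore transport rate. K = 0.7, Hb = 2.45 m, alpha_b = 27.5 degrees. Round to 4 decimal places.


Q = K * Hb^2.5 * sin(2 * alpha_b)
Hb^2.5 = 2.45^2.5 = 9.395399
sin(2 * 27.5) = sin(55.0) = 0.819152
Q = 0.7 * 9.395399 * 0.819152
Q = 5.3874 m^3/s

5.3874


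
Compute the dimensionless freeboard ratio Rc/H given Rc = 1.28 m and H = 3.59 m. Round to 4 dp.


Relative freeboard = Rc / H
= 1.28 / 3.59
= 0.3565

0.3565


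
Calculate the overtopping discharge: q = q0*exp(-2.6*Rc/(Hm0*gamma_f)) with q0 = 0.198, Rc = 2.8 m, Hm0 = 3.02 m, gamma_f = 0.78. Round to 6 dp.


q = q0 * exp(-2.6 * Rc / (Hm0 * gamma_f))
Exponent = -2.6 * 2.8 / (3.02 * 0.78)
= -2.6 * 2.8 / 2.3556
= -3.090508
exp(-3.090508) = 0.045479
q = 0.198 * 0.045479
q = 0.009005 m^3/s/m

0.009005


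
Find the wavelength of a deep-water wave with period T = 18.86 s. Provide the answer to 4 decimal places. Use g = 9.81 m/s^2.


L0 = g * T^2 / (2 * pi)
L0 = 9.81 * 18.86^2 / (2 * pi)
L0 = 9.81 * 355.6996 / 6.28319
L0 = 3489.4131 / 6.28319
L0 = 555.3573 m

555.3573


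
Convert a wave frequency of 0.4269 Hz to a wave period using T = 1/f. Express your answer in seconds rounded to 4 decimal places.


T = 1 / f
T = 1 / 0.4269
T = 2.3425 s

2.3425


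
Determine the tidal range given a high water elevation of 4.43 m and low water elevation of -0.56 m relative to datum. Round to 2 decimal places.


Tidal range = High water - Low water
Tidal range = 4.43 - (-0.56)
Tidal range = 4.99 m

4.99


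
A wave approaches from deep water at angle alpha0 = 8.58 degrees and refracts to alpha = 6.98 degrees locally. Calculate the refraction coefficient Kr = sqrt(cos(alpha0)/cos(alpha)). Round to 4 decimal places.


Kr = sqrt(cos(alpha0) / cos(alpha))
cos(8.58) = 0.988809
cos(6.98) = 0.992589
Kr = sqrt(0.988809 / 0.992589)
Kr = sqrt(0.996192)
Kr = 0.9981

0.9981


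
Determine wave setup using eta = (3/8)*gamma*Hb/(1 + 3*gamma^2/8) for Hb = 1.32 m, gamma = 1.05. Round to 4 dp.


eta = (3/8) * gamma * Hb / (1 + 3*gamma^2/8)
Numerator = (3/8) * 1.05 * 1.32 = 0.519750
Denominator = 1 + 3*1.05^2/8 = 1 + 0.413438 = 1.413438
eta = 0.519750 / 1.413438
eta = 0.3677 m

0.3677


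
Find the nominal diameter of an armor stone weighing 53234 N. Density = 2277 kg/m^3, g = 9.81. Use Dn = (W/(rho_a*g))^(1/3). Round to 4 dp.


V = W / (rho_a * g)
V = 53234 / (2277 * 9.81)
V = 53234 / 22337.37
V = 2.383181 m^3
Dn = V^(1/3) = 2.383181^(1/3)
Dn = 1.3357 m

1.3357


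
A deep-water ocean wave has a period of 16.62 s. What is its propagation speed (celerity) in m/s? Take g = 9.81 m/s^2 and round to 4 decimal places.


We use the deep-water celerity formula:
C = g * T / (2 * pi)
C = 9.81 * 16.62 / (2 * 3.14159...)
C = 163.042200 / 6.283185
C = 25.9490 m/s

25.9490


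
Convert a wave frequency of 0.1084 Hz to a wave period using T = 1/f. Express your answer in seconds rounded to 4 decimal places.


T = 1 / f
T = 1 / 0.1084
T = 9.2251 s

9.2251


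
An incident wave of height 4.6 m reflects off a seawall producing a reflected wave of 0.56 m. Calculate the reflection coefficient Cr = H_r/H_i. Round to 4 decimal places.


Cr = H_r / H_i
Cr = 0.56 / 4.6
Cr = 0.1217

0.1217


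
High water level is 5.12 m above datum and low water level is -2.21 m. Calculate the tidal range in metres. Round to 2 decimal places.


Tidal range = High water - Low water
Tidal range = 5.12 - (-2.21)
Tidal range = 7.33 m

7.33


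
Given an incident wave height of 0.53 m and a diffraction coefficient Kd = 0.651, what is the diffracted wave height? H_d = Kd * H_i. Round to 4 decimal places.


H_d = Kd * H_i
H_d = 0.651 * 0.53
H_d = 0.3450 m

0.3450


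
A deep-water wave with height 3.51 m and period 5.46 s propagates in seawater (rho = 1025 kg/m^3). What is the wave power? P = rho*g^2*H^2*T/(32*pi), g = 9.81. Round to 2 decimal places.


P = rho * g^2 * H^2 * T / (32 * pi)
P = 1025 * 9.81^2 * 3.51^2 * 5.46 / (32 * pi)
P = 1025 * 96.2361 * 12.3201 * 5.46 / 100.53096
P = 66003.79 W/m

66003.79


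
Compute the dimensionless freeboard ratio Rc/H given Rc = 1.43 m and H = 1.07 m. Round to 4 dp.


Relative freeboard = Rc / H
= 1.43 / 1.07
= 1.3364

1.3364


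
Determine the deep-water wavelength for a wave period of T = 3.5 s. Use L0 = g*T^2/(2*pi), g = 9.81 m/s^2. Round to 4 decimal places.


L0 = g * T^2 / (2 * pi)
L0 = 9.81 * 3.5^2 / (2 * pi)
L0 = 9.81 * 12.2500 / 6.28319
L0 = 120.1725 / 6.28319
L0 = 19.1260 m

19.1260


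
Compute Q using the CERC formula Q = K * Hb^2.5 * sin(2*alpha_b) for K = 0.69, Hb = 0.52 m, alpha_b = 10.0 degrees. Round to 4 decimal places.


Q = K * Hb^2.5 * sin(2 * alpha_b)
Hb^2.5 = 0.52^2.5 = 0.194988
sin(2 * 10.0) = sin(20.0) = 0.342020
Q = 0.69 * 0.194988 * 0.342020
Q = 0.0460 m^3/s

0.0460


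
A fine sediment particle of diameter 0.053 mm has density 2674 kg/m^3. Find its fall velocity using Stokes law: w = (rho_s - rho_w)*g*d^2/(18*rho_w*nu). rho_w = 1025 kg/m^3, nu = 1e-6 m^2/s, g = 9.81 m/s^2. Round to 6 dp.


w = (rho_s - rho_w) * g * d^2 / (18 * rho_w * nu)
d = 0.053 mm = 0.000053 m
rho_s - rho_w = 2674 - 1025 = 1649
Numerator = 1649 * 9.81 * (0.000053)^2 = 0.000045440322
Denominator = 18 * 1025 * 1e-6 = 0.018450
w = 0.002463 m/s

0.002463


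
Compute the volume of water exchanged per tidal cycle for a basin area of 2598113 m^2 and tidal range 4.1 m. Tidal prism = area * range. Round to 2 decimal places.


Tidal prism = Area * Tidal range
P = 2598113 * 4.1
P = 10652263.30 m^3

10652263.30


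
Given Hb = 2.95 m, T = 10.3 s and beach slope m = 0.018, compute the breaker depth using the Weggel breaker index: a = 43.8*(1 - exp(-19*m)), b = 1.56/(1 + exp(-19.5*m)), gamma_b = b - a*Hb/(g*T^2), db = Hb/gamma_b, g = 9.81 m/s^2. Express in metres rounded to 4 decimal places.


a = 43.8 * (1 - exp(-19 * m))
exp(-19 * 0.018) = exp(-0.3420) = 0.710348
a = 43.8 * (1 - 0.710348) = 12.686749
b = 1.56 / (1 + exp(-19.5 * m))
exp(-19.5 * 0.018) = exp(-0.3510) = 0.703984
b = 1.56 / (1 + 0.703984) = 0.915502
Hb / (g * T^2) = 2.95 / (9.81 * 10.3^2) = 2.95 / 1040.7429 = 0.00283451
gamma_b = b - a * Hb/(g*T^2) = 0.915502 - 12.686749 * 0.00283451 = 0.879541
db = Hb / gamma_b = 2.95 / 0.879541
db = 3.3540 m

3.3540


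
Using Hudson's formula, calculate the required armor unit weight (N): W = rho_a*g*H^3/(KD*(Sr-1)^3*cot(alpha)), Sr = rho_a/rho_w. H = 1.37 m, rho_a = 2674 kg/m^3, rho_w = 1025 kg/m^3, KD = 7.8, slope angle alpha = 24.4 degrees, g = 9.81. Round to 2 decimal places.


Sr = rho_a / rho_w = 2674 / 1025 = 2.608780
(Sr - 1) = 1.608780
(Sr - 1)^3 = 4.163805
cot(24.4) = 1 / tan(24.4) = 1 / 0.453620 = 2.204488
Numerator = 2674 * 9.81 * 1.37^3 = 67451.5776
Denominator = 7.8 * 4.163805 * 2.204488 = 71.596644
W = 67451.5776 / 71.596644
W = 942.11 N

942.11


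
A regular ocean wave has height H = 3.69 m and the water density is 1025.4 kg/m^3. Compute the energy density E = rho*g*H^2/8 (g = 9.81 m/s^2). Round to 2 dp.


E = (1/8) * rho * g * H^2
E = (1/8) * 1025.4 * 9.81 * 3.69^2
E = 0.125 * 1025.4 * 9.81 * 13.6161
E = 17120.84 J/m^2

17120.84


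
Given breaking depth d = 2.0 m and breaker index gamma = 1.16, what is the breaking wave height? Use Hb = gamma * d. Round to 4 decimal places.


Hb = gamma * d
Hb = 1.16 * 2.0
Hb = 2.3200 m

2.3200


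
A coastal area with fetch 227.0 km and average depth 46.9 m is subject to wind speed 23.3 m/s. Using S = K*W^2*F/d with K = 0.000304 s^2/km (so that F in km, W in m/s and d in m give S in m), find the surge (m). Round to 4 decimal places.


S = K * W^2 * F / d
W^2 = 23.3^2 = 542.89
S = 0.000304 * 542.89 * 227.0 / 46.9
Numerator = 0.000304 * 542.89 * 227.0 = 37.463753
S = 37.463753 / 46.9 = 0.7988 m

0.7988


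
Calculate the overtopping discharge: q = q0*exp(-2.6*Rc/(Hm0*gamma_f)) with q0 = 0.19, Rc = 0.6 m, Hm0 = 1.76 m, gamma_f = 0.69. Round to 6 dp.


q = q0 * exp(-2.6 * Rc / (Hm0 * gamma_f))
Exponent = -2.6 * 0.6 / (1.76 * 0.69)
= -2.6 * 0.6 / 1.2144
= -1.284585
exp(-1.284585) = 0.276765
q = 0.19 * 0.276765
q = 0.052585 m^3/s/m

0.052585


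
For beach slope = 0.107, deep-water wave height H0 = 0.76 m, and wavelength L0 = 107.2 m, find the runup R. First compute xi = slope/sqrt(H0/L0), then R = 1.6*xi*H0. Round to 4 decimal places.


xi = slope / sqrt(H0/L0)
H0/L0 = 0.76/107.2 = 0.007090
sqrt(0.007090) = 0.084199
xi = 0.107 / 0.084199 = 1.270792
R = 1.6 * xi * H0 = 1.6 * 1.270792 * 0.76
R = 1.5453 m

1.5453


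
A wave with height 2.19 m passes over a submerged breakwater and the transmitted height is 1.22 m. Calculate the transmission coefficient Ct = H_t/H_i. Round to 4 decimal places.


Ct = H_t / H_i
Ct = 1.22 / 2.19
Ct = 0.5571

0.5571


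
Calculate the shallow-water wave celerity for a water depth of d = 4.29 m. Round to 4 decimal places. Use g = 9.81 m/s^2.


Using the shallow-water approximation:
C = sqrt(g * d) = sqrt(9.81 * 4.29)
C = sqrt(42.0849)
C = 6.4873 m/s

6.4873


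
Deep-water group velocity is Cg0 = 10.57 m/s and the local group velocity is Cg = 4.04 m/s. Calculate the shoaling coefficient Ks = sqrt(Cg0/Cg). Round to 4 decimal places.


Ks = sqrt(Cg0 / Cg)
Ks = sqrt(10.57 / 4.04)
Ks = sqrt(2.6163)
Ks = 1.6175

1.6175


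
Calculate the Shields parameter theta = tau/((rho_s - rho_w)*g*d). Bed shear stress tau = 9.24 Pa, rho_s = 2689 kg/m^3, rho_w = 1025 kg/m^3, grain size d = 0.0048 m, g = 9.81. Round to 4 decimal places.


theta = tau / ((rho_s - rho_w) * g * d)
rho_s - rho_w = 2689 - 1025 = 1664
Denominator = 1664 * 9.81 * 0.0048 = 78.354432
theta = 9.24 / 78.354432
theta = 0.1179

0.1179


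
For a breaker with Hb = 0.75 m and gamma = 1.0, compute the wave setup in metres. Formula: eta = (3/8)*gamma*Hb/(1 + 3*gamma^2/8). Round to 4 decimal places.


eta = (3/8) * gamma * Hb / (1 + 3*gamma^2/8)
Numerator = (3/8) * 1.0 * 0.75 = 0.281250
Denominator = 1 + 3*1.0^2/8 = 1 + 0.375000 = 1.375000
eta = 0.281250 / 1.375000
eta = 0.2045 m

0.2045


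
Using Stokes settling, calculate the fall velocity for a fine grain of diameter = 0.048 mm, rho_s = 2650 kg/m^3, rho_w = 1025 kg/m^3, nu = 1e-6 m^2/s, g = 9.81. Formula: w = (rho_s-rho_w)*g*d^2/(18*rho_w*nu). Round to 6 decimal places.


w = (rho_s - rho_w) * g * d^2 / (18 * rho_w * nu)
d = 0.048 mm = 0.000048 m
rho_s - rho_w = 2650 - 1025 = 1625
Numerator = 1625 * 9.81 * (0.000048)^2 = 0.000036728640
Denominator = 18 * 1025 * 1e-6 = 0.018450
w = 0.001991 m/s

0.001991


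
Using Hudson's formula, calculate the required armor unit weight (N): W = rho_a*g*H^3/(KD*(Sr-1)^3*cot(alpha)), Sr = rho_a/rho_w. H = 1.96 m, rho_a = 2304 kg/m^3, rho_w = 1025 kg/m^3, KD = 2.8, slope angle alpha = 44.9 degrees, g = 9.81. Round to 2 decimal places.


Sr = rho_a / rho_w = 2304 / 1025 = 2.247805
(Sr - 1) = 1.247805
(Sr - 1)^3 = 1.942853
cot(44.9) = 1 / tan(44.9) = 1 / 0.996515 = 1.003497
Numerator = 2304 * 9.81 * 1.96^3 = 170184.3798
Denominator = 2.8 * 1.942853 * 1.003497 = 5.459012
W = 170184.3798 / 5.459012
W = 31174.94 N

31174.94


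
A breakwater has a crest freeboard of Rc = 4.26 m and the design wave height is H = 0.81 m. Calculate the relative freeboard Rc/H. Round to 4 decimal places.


Relative freeboard = Rc / H
= 4.26 / 0.81
= 5.2593

5.2593


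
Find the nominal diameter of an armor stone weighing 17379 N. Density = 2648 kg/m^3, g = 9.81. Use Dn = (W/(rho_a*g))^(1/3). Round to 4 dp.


V = W / (rho_a * g)
V = 17379 / (2648 * 9.81)
V = 17379 / 25976.88
V = 0.669018 m^3
Dn = V^(1/3) = 0.669018^(1/3)
Dn = 0.8746 m

0.8746


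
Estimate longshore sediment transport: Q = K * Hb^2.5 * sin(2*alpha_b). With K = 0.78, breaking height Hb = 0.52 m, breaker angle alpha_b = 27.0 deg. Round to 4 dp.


Q = K * Hb^2.5 * sin(2 * alpha_b)
Hb^2.5 = 0.52^2.5 = 0.194988
sin(2 * 27.0) = sin(54.0) = 0.809017
Q = 0.78 * 0.194988 * 0.809017
Q = 0.1230 m^3/s

0.1230


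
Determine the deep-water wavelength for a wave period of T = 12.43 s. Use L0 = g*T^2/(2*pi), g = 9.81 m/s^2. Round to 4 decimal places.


L0 = g * T^2 / (2 * pi)
L0 = 9.81 * 12.43^2 / (2 * pi)
L0 = 9.81 * 154.5049 / 6.28319
L0 = 1515.6931 / 6.28319
L0 = 241.2300 m

241.2300


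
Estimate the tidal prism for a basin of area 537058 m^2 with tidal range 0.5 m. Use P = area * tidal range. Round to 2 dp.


Tidal prism = Area * Tidal range
P = 537058 * 0.5
P = 268529.00 m^3

268529.00


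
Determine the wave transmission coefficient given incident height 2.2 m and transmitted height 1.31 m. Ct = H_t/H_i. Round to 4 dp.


Ct = H_t / H_i
Ct = 1.31 / 2.2
Ct = 0.5955

0.5955


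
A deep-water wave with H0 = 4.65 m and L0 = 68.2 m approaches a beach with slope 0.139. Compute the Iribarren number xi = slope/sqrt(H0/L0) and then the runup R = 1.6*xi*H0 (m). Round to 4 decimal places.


xi = slope / sqrt(H0/L0)
H0/L0 = 4.65/68.2 = 0.068182
sqrt(0.068182) = 0.261116
xi = 0.139 / 0.261116 = 0.532329
R = 1.6 * xi * H0 = 1.6 * 0.532329 * 4.65
R = 3.9605 m

3.9605


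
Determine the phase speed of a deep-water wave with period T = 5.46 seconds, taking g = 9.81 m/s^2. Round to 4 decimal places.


We use the deep-water celerity formula:
C = g * T / (2 * pi)
C = 9.81 * 5.46 / (2 * 3.14159...)
C = 53.562600 / 6.283185
C = 8.5248 m/s

8.5248


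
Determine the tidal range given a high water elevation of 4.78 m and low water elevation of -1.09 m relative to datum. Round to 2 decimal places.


Tidal range = High water - Low water
Tidal range = 4.78 - (-1.09)
Tidal range = 5.87 m

5.87


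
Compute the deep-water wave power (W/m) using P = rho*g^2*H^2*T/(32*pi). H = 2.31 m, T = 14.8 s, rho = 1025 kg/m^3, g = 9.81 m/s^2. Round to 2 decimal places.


P = rho * g^2 * H^2 * T / (32 * pi)
P = 1025 * 9.81^2 * 2.31^2 * 14.8 / (32 * pi)
P = 1025 * 96.2361 * 5.3361 * 14.8 / 100.53096
P = 77490.36 W/m

77490.36


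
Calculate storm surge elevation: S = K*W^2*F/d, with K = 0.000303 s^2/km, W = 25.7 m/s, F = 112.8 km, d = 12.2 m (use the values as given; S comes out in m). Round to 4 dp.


S = K * W^2 * F / d
W^2 = 25.7^2 = 660.49
S = 0.000303 * 660.49 * 112.8 / 12.2
Numerator = 0.000303 * 660.49 * 112.8 = 22.574491
S = 22.574491 / 12.2 = 1.8504 m

1.8504


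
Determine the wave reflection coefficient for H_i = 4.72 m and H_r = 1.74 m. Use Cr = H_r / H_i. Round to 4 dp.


Cr = H_r / H_i
Cr = 1.74 / 4.72
Cr = 0.3686

0.3686


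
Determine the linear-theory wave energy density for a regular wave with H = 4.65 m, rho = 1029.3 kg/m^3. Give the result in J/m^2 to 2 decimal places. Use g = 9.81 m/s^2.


E = (1/8) * rho * g * H^2
E = (1/8) * 1029.3 * 9.81 * 4.65^2
E = 0.125 * 1029.3 * 9.81 * 21.6225
E = 27291.47 J/m^2

27291.47


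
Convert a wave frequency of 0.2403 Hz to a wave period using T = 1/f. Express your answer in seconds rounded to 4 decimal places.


T = 1 / f
T = 1 / 0.2403
T = 4.1615 s

4.1615


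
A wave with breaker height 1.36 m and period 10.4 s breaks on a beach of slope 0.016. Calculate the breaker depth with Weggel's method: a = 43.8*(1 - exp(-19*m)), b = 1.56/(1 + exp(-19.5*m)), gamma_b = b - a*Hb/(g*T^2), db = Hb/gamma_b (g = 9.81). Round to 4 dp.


a = 43.8 * (1 - exp(-19 * m))
exp(-19 * 0.016) = exp(-0.3040) = 0.737861
a = 43.8 * (1 - 0.737861) = 11.481694
b = 1.56 / (1 + exp(-19.5 * m))
exp(-19.5 * 0.016) = exp(-0.3120) = 0.731982
b = 1.56 / (1 + 0.731982) = 0.900702
Hb / (g * T^2) = 1.36 / (9.81 * 10.4^2) = 1.36 / 1061.0496 = 0.00128175
gamma_b = b - a * Hb/(g*T^2) = 0.900702 - 11.481694 * 0.00128175 = 0.885986
db = Hb / gamma_b = 1.36 / 0.885986
db = 1.5350 m

1.5350


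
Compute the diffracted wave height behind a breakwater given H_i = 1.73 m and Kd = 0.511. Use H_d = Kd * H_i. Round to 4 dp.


H_d = Kd * H_i
H_d = 0.511 * 1.73
H_d = 0.8840 m

0.8840


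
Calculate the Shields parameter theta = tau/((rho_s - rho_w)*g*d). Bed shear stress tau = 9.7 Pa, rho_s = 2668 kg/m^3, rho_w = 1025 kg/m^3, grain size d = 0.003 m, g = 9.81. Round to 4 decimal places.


theta = tau / ((rho_s - rho_w) * g * d)
rho_s - rho_w = 2668 - 1025 = 1643
Denominator = 1643 * 9.81 * 0.003 = 48.353490
theta = 9.7 / 48.353490
theta = 0.2006

0.2006


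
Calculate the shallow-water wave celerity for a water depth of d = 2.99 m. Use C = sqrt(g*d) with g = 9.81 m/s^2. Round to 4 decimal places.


Using the shallow-water approximation:
C = sqrt(g * d) = sqrt(9.81 * 2.99)
C = sqrt(29.3319)
C = 5.4159 m/s

5.4159


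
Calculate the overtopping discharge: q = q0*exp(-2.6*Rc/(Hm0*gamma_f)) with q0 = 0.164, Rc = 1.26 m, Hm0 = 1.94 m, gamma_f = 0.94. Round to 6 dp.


q = q0 * exp(-2.6 * Rc / (Hm0 * gamma_f))
Exponent = -2.6 * 1.26 / (1.94 * 0.94)
= -2.6 * 1.26 / 1.8236
= -1.796447
exp(-1.796447) = 0.165887
q = 0.164 * 0.165887
q = 0.027206 m^3/s/m

0.027206


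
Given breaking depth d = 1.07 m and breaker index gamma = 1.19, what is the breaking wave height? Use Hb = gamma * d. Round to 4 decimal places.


Hb = gamma * d
Hb = 1.19 * 1.07
Hb = 1.2733 m

1.2733


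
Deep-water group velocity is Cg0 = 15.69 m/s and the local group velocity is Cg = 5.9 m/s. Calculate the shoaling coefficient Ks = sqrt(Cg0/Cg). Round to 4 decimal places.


Ks = sqrt(Cg0 / Cg)
Ks = sqrt(15.69 / 5.9)
Ks = sqrt(2.6593)
Ks = 1.6307

1.6307


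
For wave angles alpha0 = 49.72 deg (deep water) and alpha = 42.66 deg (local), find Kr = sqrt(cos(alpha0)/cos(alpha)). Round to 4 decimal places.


Kr = sqrt(cos(alpha0) / cos(alpha))
cos(49.72) = 0.646524
cos(42.66) = 0.735388
Kr = sqrt(0.646524 / 0.735388)
Kr = sqrt(0.879160)
Kr = 0.9376

0.9376


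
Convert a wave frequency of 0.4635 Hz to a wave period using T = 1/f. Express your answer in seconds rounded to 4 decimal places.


T = 1 / f
T = 1 / 0.4635
T = 2.1575 s

2.1575


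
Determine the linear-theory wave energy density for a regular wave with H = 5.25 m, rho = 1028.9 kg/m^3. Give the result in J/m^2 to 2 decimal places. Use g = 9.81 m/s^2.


E = (1/8) * rho * g * H^2
E = (1/8) * 1028.9 * 9.81 * 5.25^2
E = 0.125 * 1028.9 * 9.81 * 27.5625
E = 34775.29 J/m^2

34775.29


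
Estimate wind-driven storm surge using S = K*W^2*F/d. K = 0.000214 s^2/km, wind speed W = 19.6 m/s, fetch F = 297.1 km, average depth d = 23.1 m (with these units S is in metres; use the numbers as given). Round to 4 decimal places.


S = K * W^2 * F / d
W^2 = 19.6^2 = 384.16
S = 0.000214 * 384.16 * 297.1 / 23.1
Numerator = 0.000214 * 384.16 * 297.1 = 24.424662
S = 24.424662 / 23.1 = 1.0573 m

1.0573


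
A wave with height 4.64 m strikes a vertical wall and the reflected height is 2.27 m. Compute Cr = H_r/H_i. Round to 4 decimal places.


Cr = H_r / H_i
Cr = 2.27 / 4.64
Cr = 0.4892

0.4892


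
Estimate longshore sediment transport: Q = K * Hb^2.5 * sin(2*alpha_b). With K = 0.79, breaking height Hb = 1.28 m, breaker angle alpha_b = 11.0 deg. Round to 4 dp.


Q = K * Hb^2.5 * sin(2 * alpha_b)
Hb^2.5 = 1.28^2.5 = 1.853638
sin(2 * 11.0) = sin(22.0) = 0.374607
Q = 0.79 * 1.853638 * 0.374607
Q = 0.5486 m^3/s

0.5486


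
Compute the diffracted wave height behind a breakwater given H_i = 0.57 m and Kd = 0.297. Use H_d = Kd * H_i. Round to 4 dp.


H_d = Kd * H_i
H_d = 0.297 * 0.57
H_d = 0.1693 m

0.1693


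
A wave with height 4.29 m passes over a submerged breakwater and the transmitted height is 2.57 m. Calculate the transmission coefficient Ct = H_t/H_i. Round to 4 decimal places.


Ct = H_t / H_i
Ct = 2.57 / 4.29
Ct = 0.5991

0.5991


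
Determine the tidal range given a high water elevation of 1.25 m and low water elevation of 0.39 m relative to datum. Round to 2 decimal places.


Tidal range = High water - Low water
Tidal range = 1.25 - (0.39)
Tidal range = 0.86 m

0.86


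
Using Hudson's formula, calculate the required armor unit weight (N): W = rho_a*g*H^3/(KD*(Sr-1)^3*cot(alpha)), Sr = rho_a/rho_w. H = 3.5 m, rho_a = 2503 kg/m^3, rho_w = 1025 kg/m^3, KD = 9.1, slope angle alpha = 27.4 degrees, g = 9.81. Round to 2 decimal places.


Sr = rho_a / rho_w = 2503 / 1025 = 2.441951
(Sr - 1) = 1.441951
(Sr - 1)^3 = 2.998139
cot(27.4) = 1 / tan(27.4) = 1 / 0.518351 = 1.929196
Numerator = 2503 * 9.81 * 3.5^3 = 1052771.1863
Denominator = 9.1 * 2.998139 * 1.929196 = 52.634361
W = 1052771.1863 / 52.634361
W = 20001.60 N

20001.60


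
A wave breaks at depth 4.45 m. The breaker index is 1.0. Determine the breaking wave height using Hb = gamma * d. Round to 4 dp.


Hb = gamma * d
Hb = 1.0 * 4.45
Hb = 4.4500 m

4.4500


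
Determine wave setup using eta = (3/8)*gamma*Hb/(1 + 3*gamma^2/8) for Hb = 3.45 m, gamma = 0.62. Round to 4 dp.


eta = (3/8) * gamma * Hb / (1 + 3*gamma^2/8)
Numerator = (3/8) * 0.62 * 3.45 = 0.802125
Denominator = 1 + 3*0.62^2/8 = 1 + 0.144150 = 1.144150
eta = 0.802125 / 1.144150
eta = 0.7011 m

0.7011


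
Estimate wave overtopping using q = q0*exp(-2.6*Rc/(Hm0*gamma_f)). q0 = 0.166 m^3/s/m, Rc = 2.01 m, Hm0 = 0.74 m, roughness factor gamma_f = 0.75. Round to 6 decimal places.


q = q0 * exp(-2.6 * Rc / (Hm0 * gamma_f))
Exponent = -2.6 * 2.01 / (0.74 * 0.75)
= -2.6 * 2.01 / 0.5550
= -9.416216
exp(-9.416216) = 0.000081
q = 0.166 * 0.000081
q = 0.000014 m^3/s/m

0.000014


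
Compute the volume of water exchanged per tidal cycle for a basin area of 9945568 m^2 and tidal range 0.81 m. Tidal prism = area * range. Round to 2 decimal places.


Tidal prism = Area * Tidal range
P = 9945568 * 0.81
P = 8055910.08 m^3

8055910.08


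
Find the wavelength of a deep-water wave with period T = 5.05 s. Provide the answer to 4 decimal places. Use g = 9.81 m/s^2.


L0 = g * T^2 / (2 * pi)
L0 = 9.81 * 5.05^2 / (2 * pi)
L0 = 9.81 * 25.5025 / 6.28319
L0 = 250.1795 / 6.28319
L0 = 39.8173 m

39.8173


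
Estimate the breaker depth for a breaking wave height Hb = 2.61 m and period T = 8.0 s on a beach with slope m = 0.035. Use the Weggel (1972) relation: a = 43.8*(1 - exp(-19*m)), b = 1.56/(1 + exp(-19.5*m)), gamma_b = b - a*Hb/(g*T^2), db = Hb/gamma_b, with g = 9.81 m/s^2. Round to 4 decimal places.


a = 43.8 * (1 - exp(-19 * m))
exp(-19 * 0.035) = exp(-0.6650) = 0.514274
a = 43.8 * (1 - 0.514274) = 21.274819
b = 1.56 / (1 + exp(-19.5 * m))
exp(-19.5 * 0.035) = exp(-0.6825) = 0.505352
b = 1.56 / (1 + 0.505352) = 1.036302
Hb / (g * T^2) = 2.61 / (9.81 * 8.0^2) = 2.61 / 627.8400 = 0.00415711
gamma_b = b - a * Hb/(g*T^2) = 1.036302 - 21.274819 * 0.00415711 = 0.947861
db = Hb / gamma_b = 2.61 / 0.947861
db = 2.7536 m

2.7536


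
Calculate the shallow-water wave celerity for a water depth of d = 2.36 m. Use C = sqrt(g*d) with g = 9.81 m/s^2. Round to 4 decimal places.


Using the shallow-water approximation:
C = sqrt(g * d) = sqrt(9.81 * 2.36)
C = sqrt(23.1516)
C = 4.8116 m/s

4.8116


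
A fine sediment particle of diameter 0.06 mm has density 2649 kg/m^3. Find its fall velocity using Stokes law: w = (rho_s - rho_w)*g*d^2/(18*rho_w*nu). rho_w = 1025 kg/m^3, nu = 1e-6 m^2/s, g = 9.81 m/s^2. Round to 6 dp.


w = (rho_s - rho_w) * g * d^2 / (18 * rho_w * nu)
d = 0.06 mm = 0.000060 m
rho_s - rho_w = 2649 - 1025 = 1624
Numerator = 1624 * 9.81 * (0.000060)^2 = 0.000057353184
Denominator = 18 * 1025 * 1e-6 = 0.018450
w = 0.003109 m/s

0.003109


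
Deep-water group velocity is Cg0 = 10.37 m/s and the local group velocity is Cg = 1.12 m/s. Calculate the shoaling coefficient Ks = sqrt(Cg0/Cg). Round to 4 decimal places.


Ks = sqrt(Cg0 / Cg)
Ks = sqrt(10.37 / 1.12)
Ks = sqrt(9.2589)
Ks = 3.0428

3.0428


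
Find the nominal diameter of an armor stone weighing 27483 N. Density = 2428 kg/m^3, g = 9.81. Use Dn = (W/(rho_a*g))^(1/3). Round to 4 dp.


V = W / (rho_a * g)
V = 27483 / (2428 * 9.81)
V = 27483 / 23818.68
V = 1.153842 m^3
Dn = V^(1/3) = 1.153842^(1/3)
Dn = 1.0489 m

1.0489


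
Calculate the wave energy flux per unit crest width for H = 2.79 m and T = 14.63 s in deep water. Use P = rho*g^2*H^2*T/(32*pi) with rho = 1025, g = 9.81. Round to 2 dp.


P = rho * g^2 * H^2 * T / (32 * pi)
P = 1025 * 9.81^2 * 2.79^2 * 14.63 / (32 * pi)
P = 1025 * 96.2361 * 7.7841 * 14.63 / 100.53096
P = 111741.57 W/m

111741.57


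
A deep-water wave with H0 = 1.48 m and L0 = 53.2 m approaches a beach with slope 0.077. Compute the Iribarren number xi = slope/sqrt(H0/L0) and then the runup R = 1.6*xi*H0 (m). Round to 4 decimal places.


xi = slope / sqrt(H0/L0)
H0/L0 = 1.48/53.2 = 0.027820
sqrt(0.027820) = 0.166792
xi = 0.077 / 0.166792 = 0.461653
R = 1.6 * xi * H0 = 1.6 * 0.461653 * 1.48
R = 1.0932 m

1.0932


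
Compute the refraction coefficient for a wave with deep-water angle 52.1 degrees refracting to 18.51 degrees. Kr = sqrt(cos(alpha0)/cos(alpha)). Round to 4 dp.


Kr = sqrt(cos(alpha0) / cos(alpha))
cos(52.1) = 0.614285
cos(18.51) = 0.948268
Kr = sqrt(0.614285 / 0.948268)
Kr = sqrt(0.647797)
Kr = 0.8049

0.8049


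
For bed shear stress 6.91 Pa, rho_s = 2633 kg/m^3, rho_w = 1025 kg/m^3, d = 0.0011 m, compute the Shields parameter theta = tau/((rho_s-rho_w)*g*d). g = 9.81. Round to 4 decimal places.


theta = tau / ((rho_s - rho_w) * g * d)
rho_s - rho_w = 2633 - 1025 = 1608
Denominator = 1608 * 9.81 * 0.0011 = 17.351928
theta = 6.91 / 17.351928
theta = 0.3982

0.3982


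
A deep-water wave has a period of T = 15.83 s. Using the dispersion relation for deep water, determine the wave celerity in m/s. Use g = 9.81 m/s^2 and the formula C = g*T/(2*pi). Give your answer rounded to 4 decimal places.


We use the deep-water celerity formula:
C = g * T / (2 * pi)
C = 9.81 * 15.83 / (2 * 3.14159...)
C = 155.292300 / 6.283185
C = 24.7155 m/s

24.7155


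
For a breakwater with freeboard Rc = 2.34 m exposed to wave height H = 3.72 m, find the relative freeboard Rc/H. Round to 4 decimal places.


Relative freeboard = Rc / H
= 2.34 / 3.72
= 0.6290

0.6290


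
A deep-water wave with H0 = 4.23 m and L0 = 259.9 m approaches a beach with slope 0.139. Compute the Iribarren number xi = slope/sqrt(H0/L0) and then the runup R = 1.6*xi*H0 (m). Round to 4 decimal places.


xi = slope / sqrt(H0/L0)
H0/L0 = 4.23/259.9 = 0.016275
sqrt(0.016275) = 0.127575
xi = 0.139 / 0.127575 = 1.089551
R = 1.6 * xi * H0 = 1.6 * 1.089551 * 4.23
R = 7.3741 m

7.3741


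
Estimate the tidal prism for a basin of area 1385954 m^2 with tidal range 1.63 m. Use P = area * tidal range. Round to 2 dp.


Tidal prism = Area * Tidal range
P = 1385954 * 1.63
P = 2259105.02 m^3

2259105.02


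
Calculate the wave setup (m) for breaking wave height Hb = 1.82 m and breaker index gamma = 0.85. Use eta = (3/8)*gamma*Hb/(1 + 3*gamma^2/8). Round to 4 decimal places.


eta = (3/8) * gamma * Hb / (1 + 3*gamma^2/8)
Numerator = (3/8) * 0.85 * 1.82 = 0.580125
Denominator = 1 + 3*0.85^2/8 = 1 + 0.270938 = 1.270938
eta = 0.580125 / 1.270938
eta = 0.4565 m

0.4565


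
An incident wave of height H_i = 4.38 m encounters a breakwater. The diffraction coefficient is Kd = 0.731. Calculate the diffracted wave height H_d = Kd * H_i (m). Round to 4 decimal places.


H_d = Kd * H_i
H_d = 0.731 * 4.38
H_d = 3.2018 m

3.2018


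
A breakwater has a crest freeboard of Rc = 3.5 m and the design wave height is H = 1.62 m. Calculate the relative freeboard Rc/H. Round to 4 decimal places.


Relative freeboard = Rc / H
= 3.5 / 1.62
= 2.1605

2.1605


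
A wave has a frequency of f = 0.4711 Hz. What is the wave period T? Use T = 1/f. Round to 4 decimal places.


T = 1 / f
T = 1 / 0.4711
T = 2.1227 s

2.1227


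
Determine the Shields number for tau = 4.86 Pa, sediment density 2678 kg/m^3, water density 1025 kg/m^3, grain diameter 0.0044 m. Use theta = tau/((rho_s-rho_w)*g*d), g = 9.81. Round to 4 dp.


theta = tau / ((rho_s - rho_w) * g * d)
rho_s - rho_w = 2678 - 1025 = 1653
Denominator = 1653 * 9.81 * 0.0044 = 71.350092
theta = 4.86 / 71.350092
theta = 0.0681

0.0681


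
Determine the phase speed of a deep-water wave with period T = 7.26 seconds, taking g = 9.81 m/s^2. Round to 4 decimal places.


We use the deep-water celerity formula:
C = g * T / (2 * pi)
C = 9.81 * 7.26 / (2 * 3.14159...)
C = 71.220600 / 6.283185
C = 11.3351 m/s

11.3351


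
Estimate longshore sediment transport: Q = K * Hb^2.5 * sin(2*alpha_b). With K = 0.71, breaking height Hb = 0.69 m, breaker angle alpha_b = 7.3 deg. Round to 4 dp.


Q = K * Hb^2.5 * sin(2 * alpha_b)
Hb^2.5 = 0.69^2.5 = 0.395478
sin(2 * 7.3) = sin(14.6) = 0.252069
Q = 0.71 * 0.395478 * 0.252069
Q = 0.0708 m^3/s

0.0708


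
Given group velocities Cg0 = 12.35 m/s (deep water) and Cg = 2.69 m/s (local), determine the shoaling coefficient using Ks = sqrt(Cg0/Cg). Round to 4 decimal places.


Ks = sqrt(Cg0 / Cg)
Ks = sqrt(12.35 / 2.69)
Ks = sqrt(4.5911)
Ks = 2.1427

2.1427


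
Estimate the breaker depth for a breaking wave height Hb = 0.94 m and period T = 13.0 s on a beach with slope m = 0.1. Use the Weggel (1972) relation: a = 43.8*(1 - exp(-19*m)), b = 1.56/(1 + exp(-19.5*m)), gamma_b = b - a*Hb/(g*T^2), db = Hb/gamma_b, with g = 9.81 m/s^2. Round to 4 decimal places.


a = 43.8 * (1 - exp(-19 * m))
exp(-19 * 0.1) = exp(-1.9000) = 0.149569
a = 43.8 * (1 - 0.149569) = 37.248894
b = 1.56 / (1 + exp(-19.5 * m))
exp(-19.5 * 0.1) = exp(-1.9500) = 0.142274
b = 1.56 / (1 + 0.142274) = 1.365697
Hb / (g * T^2) = 0.94 / (9.81 * 13.0^2) = 0.94 / 1657.8900 = 0.00056699
gamma_b = b - a * Hb/(g*T^2) = 1.365697 - 37.248894 * 0.00056699 = 1.344577
db = Hb / gamma_b = 0.94 / 1.344577
db = 0.6991 m

0.6991


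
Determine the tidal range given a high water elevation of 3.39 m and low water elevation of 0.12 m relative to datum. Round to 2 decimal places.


Tidal range = High water - Low water
Tidal range = 3.39 - (0.12)
Tidal range = 3.27 m

3.27


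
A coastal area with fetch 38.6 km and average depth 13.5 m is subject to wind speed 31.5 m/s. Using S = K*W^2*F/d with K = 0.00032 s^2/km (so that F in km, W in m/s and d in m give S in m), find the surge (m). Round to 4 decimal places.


S = K * W^2 * F / d
W^2 = 31.5^2 = 992.25
S = 0.00032 * 992.25 * 38.6 / 13.5
Numerator = 0.00032 * 992.25 * 38.6 = 12.256272
S = 12.256272 / 13.5 = 0.9079 m

0.9079


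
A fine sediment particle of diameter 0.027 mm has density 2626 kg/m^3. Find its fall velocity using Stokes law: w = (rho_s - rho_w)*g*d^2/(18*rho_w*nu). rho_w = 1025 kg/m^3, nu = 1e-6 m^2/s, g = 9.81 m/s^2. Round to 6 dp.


w = (rho_s - rho_w) * g * d^2 / (18 * rho_w * nu)
d = 0.027 mm = 0.000027 m
rho_s - rho_w = 2626 - 1025 = 1601
Numerator = 1601 * 9.81 * (0.000027)^2 = 0.000011449535
Denominator = 18 * 1025 * 1e-6 = 0.018450
w = 0.000621 m/s

0.000621


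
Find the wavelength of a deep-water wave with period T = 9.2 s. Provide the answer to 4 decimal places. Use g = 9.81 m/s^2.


L0 = g * T^2 / (2 * pi)
L0 = 9.81 * 9.2^2 / (2 * pi)
L0 = 9.81 * 84.6400 / 6.28319
L0 = 830.3184 / 6.28319
L0 = 132.1493 m

132.1493


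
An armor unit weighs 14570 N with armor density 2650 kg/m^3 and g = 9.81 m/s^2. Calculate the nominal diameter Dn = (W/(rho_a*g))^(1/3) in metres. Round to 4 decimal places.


V = W / (rho_a * g)
V = 14570 / (2650 * 9.81)
V = 14570 / 25996.50
V = 0.560460 m^3
Dn = V^(1/3) = 0.560460^(1/3)
Dn = 0.8245 m

0.8245


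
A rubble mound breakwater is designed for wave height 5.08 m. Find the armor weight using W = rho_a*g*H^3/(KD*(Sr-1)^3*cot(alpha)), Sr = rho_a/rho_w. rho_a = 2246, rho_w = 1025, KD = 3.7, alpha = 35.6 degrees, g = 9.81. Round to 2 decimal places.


Sr = rho_a / rho_w = 2246 / 1025 = 2.191220
(Sr - 1) = 1.191220
(Sr - 1)^3 = 1.690345
cot(35.6) = 1 / tan(35.6) = 1 / 0.715930 = 1.396785
Numerator = 2246 * 9.81 * 5.08^3 = 2888483.5340
Denominator = 3.7 * 1.690345 * 1.396785 = 8.735882
W = 2888483.5340 / 8.735882
W = 330645.90 N

330645.90


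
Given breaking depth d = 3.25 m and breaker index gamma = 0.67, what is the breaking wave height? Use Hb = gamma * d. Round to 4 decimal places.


Hb = gamma * d
Hb = 0.67 * 3.25
Hb = 2.1775 m

2.1775
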